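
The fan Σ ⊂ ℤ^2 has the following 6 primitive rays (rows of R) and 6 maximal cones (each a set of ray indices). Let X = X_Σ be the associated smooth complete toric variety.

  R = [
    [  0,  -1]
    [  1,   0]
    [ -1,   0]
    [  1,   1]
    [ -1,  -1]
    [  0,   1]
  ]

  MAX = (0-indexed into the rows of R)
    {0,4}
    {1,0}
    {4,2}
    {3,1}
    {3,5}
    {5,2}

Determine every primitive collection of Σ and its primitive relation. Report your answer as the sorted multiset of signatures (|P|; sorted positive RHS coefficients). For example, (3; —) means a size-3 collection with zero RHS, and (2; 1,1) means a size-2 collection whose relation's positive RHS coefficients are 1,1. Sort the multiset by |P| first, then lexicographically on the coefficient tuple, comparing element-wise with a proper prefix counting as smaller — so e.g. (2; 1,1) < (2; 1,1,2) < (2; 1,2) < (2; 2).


Minimal non-faces — 9 found among 6 rays, 6 max cones:

  P={0,5}:  v_{0} + v_{5} = 0 ; sig = (2; —)
  P={1,2}:  v_{1} + v_{2} = 0 ; sig = (2; —)
  P={3,4}:  v_{3} + v_{4} = 0 ; sig = (2; —)
  P={0,2}:  v_{0} + v_{2} = v_{4} ; sig = (2; 1)
  P={0,3}:  v_{0} + v_{3} = v_{1} ; sig = (2; 1)
  P={1,4}:  v_{1} + v_{4} = v_{0} ; sig = (2; 1)
  P={1,5}:  v_{1} + v_{5} = v_{3} ; sig = (2; 1)
  P={2,3}:  v_{2} + v_{3} = v_{5} ; sig = (2; 1)
  P={4,5}:  v_{4} + v_{5} = v_{2} ; sig = (2; 1)

so the primitive-relation signature multiset is
{ (2; —) ×3,  (2; 1) ×6 }


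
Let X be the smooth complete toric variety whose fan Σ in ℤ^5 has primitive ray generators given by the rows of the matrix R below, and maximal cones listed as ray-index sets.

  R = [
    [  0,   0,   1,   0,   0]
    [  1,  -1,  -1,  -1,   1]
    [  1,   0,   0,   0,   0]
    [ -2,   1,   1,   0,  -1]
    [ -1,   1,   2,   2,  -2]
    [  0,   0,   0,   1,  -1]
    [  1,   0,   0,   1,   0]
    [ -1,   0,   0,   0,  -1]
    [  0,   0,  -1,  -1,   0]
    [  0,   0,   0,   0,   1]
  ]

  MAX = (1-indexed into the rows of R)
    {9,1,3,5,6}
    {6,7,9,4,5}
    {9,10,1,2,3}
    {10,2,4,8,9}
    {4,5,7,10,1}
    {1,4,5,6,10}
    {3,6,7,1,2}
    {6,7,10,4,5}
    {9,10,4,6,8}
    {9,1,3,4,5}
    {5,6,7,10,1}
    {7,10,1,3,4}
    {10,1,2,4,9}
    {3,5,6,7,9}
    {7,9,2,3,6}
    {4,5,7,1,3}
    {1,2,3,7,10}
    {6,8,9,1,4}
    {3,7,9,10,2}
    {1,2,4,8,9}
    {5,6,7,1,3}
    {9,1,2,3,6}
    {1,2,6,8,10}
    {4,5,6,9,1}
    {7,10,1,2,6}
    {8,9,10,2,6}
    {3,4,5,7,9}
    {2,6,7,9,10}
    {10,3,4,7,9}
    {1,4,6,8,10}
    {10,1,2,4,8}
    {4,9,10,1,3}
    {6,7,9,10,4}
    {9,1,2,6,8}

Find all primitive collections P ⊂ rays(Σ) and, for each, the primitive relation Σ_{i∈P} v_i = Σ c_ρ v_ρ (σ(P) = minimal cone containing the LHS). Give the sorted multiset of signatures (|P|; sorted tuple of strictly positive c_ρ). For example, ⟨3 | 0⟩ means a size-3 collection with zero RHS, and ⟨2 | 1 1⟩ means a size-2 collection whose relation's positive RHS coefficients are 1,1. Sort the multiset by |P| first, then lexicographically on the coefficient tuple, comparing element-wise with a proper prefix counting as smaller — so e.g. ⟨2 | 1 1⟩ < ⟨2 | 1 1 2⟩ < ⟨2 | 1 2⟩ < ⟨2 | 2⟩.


The 15 primitive collections of Σ (r=10, n=5):

  P={7,8}:  v_{7} + v_{8} = v_{6}  so sig = ⟨2 | 1⟩
  P={2,5}:  v_{2} + v_{5} = v_{1} + v_{6}  so sig = ⟨2 | 1 1⟩
  P={3,8}:  v_{3} + v_{8} = v_{1} + v_{6} + v_{9}  so sig = ⟨2 | 1 1 1⟩
  P={5,8}:  v_{5} + v_{8} = v_{1} + v_{4} + 2·v_{6}  so sig = ⟨2 | 1 1 2⟩
  P={2,4,7}:  v_{2} + v_{4} + v_{7} = 0  so sig = ⟨3 | 0⟩
  P={1,7,9}:  v_{1} + v_{7} + v_{9} = v_{3}  so sig = ⟨3 | 1⟩
  P={2,4,6}:  v_{2} + v_{4} + v_{6} = v_{8}  so sig = ⟨3 | 1⟩
  P={3,6,10}:  v_{3} + v_{6} + v_{10} = v_{7}  so sig = ⟨3 | 1⟩
  P={2,3,4}:  v_{2} + v_{3} + v_{4} = v_{1} + v_{9}  so sig = ⟨3 | 1 1⟩
  P={3,4,6}:  v_{3} + v_{4} + v_{6} = v_{5} + v_{9}  so sig = ⟨3 | 1 1⟩
  P={5,9,10}:  v_{5} + v_{9} + v_{10} = v_{4} + v_{7}  so sig = ⟨3 | 1 1⟩
  P={3,5,10}:  v_{3} + v_{5} + v_{10} = v_{1} + v_{4} + 2·v_{7}  so sig = ⟨3 | 1 1 2⟩
  P={1,6,9,10}:  v_{1} + v_{6} + v_{9} + v_{10} = 0  so sig = ⟨4 | 0⟩
  P={1,4,6,7}:  v_{1} + v_{4} + v_{6} + v_{7} = v_{5}  so sig = ⟨4 | 1⟩
  P={1,8,9,10}:  v_{1} + v_{8} + v_{9} + v_{10} = v_{2} + v_{4}  so sig = ⟨4 | 1 1⟩

Signatures (|P|; sorted positive RHS coefficients), sorted:
{ ⟨2 | 1⟩,  ⟨2 | 1 1⟩,  ⟨2 | 1 1 1⟩,  ⟨2 | 1 1 2⟩,  ⟨3 | 0⟩,  ⟨3 | 1⟩ ×3,  ⟨3 | 1 1⟩ ×3,  ⟨3 | 1 1 2⟩,  ⟨4 | 0⟩,  ⟨4 | 1⟩,  ⟨4 | 1 1⟩ }


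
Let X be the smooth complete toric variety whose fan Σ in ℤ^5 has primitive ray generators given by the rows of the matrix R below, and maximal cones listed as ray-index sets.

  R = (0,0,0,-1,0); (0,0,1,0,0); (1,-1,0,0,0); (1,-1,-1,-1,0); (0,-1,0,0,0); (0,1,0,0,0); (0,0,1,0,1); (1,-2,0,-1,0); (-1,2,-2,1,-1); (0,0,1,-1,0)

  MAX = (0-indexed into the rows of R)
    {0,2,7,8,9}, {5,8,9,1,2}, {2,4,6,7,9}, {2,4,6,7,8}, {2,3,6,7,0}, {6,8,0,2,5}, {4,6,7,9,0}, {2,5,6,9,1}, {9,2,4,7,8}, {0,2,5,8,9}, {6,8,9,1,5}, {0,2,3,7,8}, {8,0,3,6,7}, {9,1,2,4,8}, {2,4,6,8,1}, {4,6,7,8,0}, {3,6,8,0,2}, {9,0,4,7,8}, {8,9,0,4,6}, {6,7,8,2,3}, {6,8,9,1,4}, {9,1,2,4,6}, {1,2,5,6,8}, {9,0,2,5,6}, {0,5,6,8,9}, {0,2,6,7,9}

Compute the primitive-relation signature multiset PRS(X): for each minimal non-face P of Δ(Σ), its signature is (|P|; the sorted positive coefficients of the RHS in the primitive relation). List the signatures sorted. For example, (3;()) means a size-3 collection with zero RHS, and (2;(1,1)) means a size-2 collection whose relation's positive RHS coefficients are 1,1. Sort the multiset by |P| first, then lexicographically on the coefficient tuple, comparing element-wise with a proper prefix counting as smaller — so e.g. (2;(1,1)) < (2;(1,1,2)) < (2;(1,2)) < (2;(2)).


12 collections generate NE(X_Σ); each relation:

  P={4,5}:  v_{4} + v_{5} = 0 — sig = (2;())
  P={0,1}:  v_{0} + v_{1} = v_{9} — sig = (2;(1))
  P={1,3}:  v_{1} + v_{3} = v_{0} + v_{2} — sig = (2;(1,1))
  P={5,7}:  v_{5} + v_{7} = v_{0} + v_{2} — sig = (2;(1,1))
  P={1,7}:  v_{1} + v_{7} = v_{2} + v_{4} + v_{9} — sig = (2;(1,1,1))
  P={3,4}:  v_{3} + v_{4} = v_{6} + 2·v_{7} + v_{8} — sig = (2;(1,1,2))
  P={3,5}:  v_{3} + v_{5} = 2·v_{0} + 2·v_{2} + v_{6} + v_{8} — sig = (2;(1,1,2,2))
  P={3,9}:  v_{3} + v_{9} = 2·v_{0} + v_{2} — sig = (2;(1,2))
  P={0,2,4}:  v_{0} + v_{2} + v_{4} = v_{7} — sig = (3;(1))
  P={2,6,8,9}:  v_{2} + v_{6} + v_{8} + v_{9} = v_{5} — sig = (4;(1))
  P={6,7,8,9}:  v_{6} + v_{7} + v_{8} + v_{9} = v_{0} — sig = (4;(1))
  P={0,2,6,7,8}:  v_{0} + v_{2} + v_{6} + v_{7} + v_{8} = v_{3} — sig = (5;(1))

Sorted signature multiset PRS(X):
    |P|=2: 8 collections, coeffs (), (1), (1,1), (1,1), (1,1,1), (1,1,2), (1,1,2,2), (1,2)
    |P|=3: 1 collection, coeffs (1)
    |P|=4: 2 collections, coeffs (1), (1)
    |P|=5: 1 collection, coeffs (1)


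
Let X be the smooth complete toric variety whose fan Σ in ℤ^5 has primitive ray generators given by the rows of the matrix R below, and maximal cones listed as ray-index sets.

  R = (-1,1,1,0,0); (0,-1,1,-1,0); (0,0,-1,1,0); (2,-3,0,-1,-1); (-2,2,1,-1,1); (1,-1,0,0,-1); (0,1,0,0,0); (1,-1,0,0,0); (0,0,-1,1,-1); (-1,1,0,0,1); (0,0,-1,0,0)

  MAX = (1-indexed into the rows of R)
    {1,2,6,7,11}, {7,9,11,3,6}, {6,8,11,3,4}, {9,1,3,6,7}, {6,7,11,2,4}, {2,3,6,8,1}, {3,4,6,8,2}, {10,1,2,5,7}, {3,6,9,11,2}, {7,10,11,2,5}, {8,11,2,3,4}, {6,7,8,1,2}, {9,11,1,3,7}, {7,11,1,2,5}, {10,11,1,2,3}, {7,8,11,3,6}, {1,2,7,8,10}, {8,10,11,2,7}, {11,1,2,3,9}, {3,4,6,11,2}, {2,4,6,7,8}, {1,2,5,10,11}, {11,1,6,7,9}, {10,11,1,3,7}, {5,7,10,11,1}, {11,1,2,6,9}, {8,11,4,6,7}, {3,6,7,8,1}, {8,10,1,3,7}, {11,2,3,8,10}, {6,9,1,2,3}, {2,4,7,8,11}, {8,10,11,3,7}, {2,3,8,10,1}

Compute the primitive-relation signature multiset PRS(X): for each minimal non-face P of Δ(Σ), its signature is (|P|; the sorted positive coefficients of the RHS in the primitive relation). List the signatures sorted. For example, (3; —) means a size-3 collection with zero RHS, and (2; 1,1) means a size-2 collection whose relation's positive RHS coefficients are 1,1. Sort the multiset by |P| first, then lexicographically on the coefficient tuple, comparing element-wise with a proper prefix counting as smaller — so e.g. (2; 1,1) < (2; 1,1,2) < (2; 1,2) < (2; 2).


Σ has 18 primitive collections:

  P={6,10}:  v_{6} + v_{10} = 0  ⟹  sig = (2; —)
  P={1,4}:  v_{1} + v_{4} = v_{2} + v_{6}  ⟹  sig = (2; 1,1)
  P={8,9}:  v_{8} + v_{9} = v_{3} + v_{6}  ⟹  sig = (2; 1,1)
  P={3,5}:  v_{3} + v_{5} = v_{1} + v_{10} + v_{11}  ⟹  sig = (2; 1,1,1)
  P={4,10}:  v_{4} + v_{10} = v_{2} + v_{8} + v_{11}  ⟹  sig = (2; 1,1,1)
  P={5,8}:  v_{5} + v_{8} = v_{2} + v_{7} + v_{10}  ⟹  sig = (2; 1,1,1)
  P={9,10}:  v_{9} + v_{10} = v_{1} + v_{3} + v_{11}  ⟹  sig = (2; 1,1,1)
  P={5,6}:  v_{5} + v_{6} = v_{1} + v_{2} + v_{7} + v_{11}  ⟹  sig = (2; 1,1,1,1)
  P={4,9}:  v_{4} + v_{9} = v_{2} + v_{3} + 2·v_{6} + v_{11}  ⟹  sig = (2; 1,1,1,2)
  P={4,5}:  v_{4} + v_{5} = 2·v_{2} + v_{7} + v_{11}  ⟹  sig = (2; 1,1,2)
  P={5,9}:  v_{5} + v_{9} = 2·v_{1} + 2·v_{11}  ⟹  sig = (2; 2,2)
  P={1,8,11}:  v_{1} + v_{8} + v_{11} = 0  ⟹  sig = (3; —)
  P={2,3,7}:  v_{2} + v_{3} + v_{7} = 0  ⟹  sig = (3; —)
  P={2,7,9}:  v_{2} + v_{7} + v_{9} = v_{1} + v_{6} + v_{11}  ⟹  sig = (3; 1,1,1)
  P={3,4,7}:  v_{3} + v_{4} + v_{7} = v_{6} + v_{8} + v_{11}  ⟹  sig = (3; 1,1,1)
  P={1,3,6,11}:  v_{1} + v_{3} + v_{6} + v_{11} = v_{9}  ⟹  sig = (4; 1)
  P={2,6,8,11}:  v_{2} + v_{6} + v_{8} + v_{11} = v_{4}  ⟹  sig = (4; 1)
  P={1,2,7,10,11}:  v_{1} + v_{2} + v_{7} + v_{10} + v_{11} = v_{5}  ⟹  sig = (5; 1)

Sorted signature multiset PRS(X):
    |P|=2: 11 collections, coeffs (), (1,1), (1,1), (1,1,1), (1,1,1), (1,1,1), (1,1,1), (1,1,1,1), (1,1,1,2), (1,1,2), (2,2)
    |P|=3: 4 collections, coeffs (), (), (1,1,1), (1,1,1)
    |P|=4: 2 collections, coeffs (1), (1)
    |P|=5: 1 collection, coeffs (1)


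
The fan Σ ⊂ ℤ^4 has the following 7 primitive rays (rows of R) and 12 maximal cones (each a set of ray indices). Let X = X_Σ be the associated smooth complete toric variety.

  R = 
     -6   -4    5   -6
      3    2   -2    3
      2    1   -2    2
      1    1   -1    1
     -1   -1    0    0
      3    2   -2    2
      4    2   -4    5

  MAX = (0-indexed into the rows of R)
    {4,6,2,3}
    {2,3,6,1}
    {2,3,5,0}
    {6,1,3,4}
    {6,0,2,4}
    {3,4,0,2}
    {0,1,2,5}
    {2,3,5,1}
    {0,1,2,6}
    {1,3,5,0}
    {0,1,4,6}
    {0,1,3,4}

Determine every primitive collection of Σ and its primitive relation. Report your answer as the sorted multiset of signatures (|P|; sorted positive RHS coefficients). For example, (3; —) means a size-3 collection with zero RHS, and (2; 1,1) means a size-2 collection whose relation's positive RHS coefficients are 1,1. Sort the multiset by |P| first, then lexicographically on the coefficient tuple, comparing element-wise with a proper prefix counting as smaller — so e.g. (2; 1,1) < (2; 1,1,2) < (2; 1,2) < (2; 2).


5 collections generate NE(X_Σ); each relation:

  • {4,5}:  v_{4} + v_{5} = v_{2}  →  sig = (2; 1)
  • {5,6}:  v_{5} + v_{6} = v_{1} + 2·v_{2}  →  sig = (2; 1,2)
  • {0,3,6}:  v_{0} + v_{3} + v_{6} = v_{4}  →  sig = (3; 1)
  • {1,2,4}:  v_{1} + v_{2} + v_{4} = v_{6}  →  sig = (3; 1)
  • {0,1,2,3}:  v_{0} + v_{1} + v_{2} + v_{3} = 0  →  sig = (4; —)

Sorted signature multiset PRS(X):
[(2; 1), (2; 1,2), (3; 1), (3; 1), (4; —)]


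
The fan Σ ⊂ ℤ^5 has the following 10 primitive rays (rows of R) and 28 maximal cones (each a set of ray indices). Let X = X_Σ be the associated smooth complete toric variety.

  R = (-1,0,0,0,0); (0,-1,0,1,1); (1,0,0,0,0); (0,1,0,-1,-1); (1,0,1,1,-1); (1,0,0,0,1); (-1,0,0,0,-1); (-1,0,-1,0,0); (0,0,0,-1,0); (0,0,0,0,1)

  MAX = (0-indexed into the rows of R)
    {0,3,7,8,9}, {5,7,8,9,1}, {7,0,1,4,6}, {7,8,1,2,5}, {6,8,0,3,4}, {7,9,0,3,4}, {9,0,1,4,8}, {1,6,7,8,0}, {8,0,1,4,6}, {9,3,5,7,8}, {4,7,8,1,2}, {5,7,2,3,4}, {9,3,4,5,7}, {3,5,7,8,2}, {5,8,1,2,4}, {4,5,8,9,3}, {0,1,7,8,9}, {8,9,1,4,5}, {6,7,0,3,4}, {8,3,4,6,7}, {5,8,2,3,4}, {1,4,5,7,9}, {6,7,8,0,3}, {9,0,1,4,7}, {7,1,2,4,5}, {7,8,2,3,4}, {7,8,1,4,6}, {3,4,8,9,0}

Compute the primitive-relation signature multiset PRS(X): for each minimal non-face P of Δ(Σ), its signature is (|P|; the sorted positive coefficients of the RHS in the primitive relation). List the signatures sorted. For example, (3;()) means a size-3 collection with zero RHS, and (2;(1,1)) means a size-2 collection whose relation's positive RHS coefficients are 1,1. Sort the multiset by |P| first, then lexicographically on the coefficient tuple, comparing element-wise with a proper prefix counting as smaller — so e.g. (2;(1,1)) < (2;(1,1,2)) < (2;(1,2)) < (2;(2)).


The 10 primitive collections of Σ (r=10, n=5):

  {0,2}:  v_{0} + v_{2} = 0  so sig = (2;())
  {1,3}:  v_{1} + v_{3} = 0  so sig = (2;())
  {5,6}:  v_{5} + v_{6} = 0  so sig = (2;())
  {0,5}:  v_{0} + v_{5} = v_{9}  so sig = (2;(1))
  {2,9}:  v_{2} + v_{9} = v_{5}  so sig = (2;(1))
  {6,9}:  v_{6} + v_{9} = v_{0}  so sig = (2;(1))
  {2,6}:  v_{2} + v_{6} = v_{4} + v_{7} + v_{8}  so sig = (2;(1,1,1))
  {4,7,8,9}:  v_{4} + v_{7} + v_{8} + v_{9} = 0  so sig = (4;())
  {0,4,7,8}:  v_{0} + v_{4} + v_{7} + v_{8} = v_{6}  so sig = (4;(1))
  {4,5,7,8}:  v_{4} + v_{5} + v_{7} + v_{8} = v_{2}  so sig = (4;(1))

Signatures (|P|; sorted positive RHS coefficients), sorted:
    (2;())
    (2;())
    (2;())
    (2;(1))
    (2;(1))
    (2;(1))
    (2;(1,1,1))
    (4;())
    (4;(1))
    (4;(1))


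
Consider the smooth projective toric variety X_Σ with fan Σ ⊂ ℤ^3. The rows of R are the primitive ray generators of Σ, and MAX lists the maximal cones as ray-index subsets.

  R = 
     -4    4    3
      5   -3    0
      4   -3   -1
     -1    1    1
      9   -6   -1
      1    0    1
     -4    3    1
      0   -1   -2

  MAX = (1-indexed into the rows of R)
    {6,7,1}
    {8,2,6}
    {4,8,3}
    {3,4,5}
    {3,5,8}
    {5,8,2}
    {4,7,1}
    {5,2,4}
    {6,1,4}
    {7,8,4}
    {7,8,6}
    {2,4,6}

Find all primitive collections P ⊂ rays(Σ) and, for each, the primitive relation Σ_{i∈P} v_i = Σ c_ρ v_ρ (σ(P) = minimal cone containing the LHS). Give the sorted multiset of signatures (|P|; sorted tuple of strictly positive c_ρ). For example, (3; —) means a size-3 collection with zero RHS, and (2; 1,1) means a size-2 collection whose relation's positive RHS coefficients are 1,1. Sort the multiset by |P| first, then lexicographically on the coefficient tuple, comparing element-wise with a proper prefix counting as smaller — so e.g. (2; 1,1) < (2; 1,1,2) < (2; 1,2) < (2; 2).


The 14 primitive collections of Σ (r=8, n=3):

  • {3,7}:  v_{3} + v_{7} = 0  so sig = (2; —)
  • {1,8}:  v_{1} + v_{8} = v_{7}  so sig = (2; 1)
  • {2,3}:  v_{2} + v_{3} = v_{5}  so sig = (2; 1)
  • {2,7}:  v_{2} + v_{7} = v_{6}  so sig = (2; 1)
  • {3,6}:  v_{3} + v_{6} = v_{2}  so sig = (2; 1)
  • {5,7}:  v_{5} + v_{7} = v_{2}  so sig = (2; 1)
  • {1,3}:  v_{1} + v_{3} = v_{4} + v_{6}  so sig = (2; 1,1)
  • {1,5}:  v_{1} + v_{5} = v_{2} + v_{4} + v_{6}  so sig = (2; 1,1,1)
  • {1,2}:  v_{1} + v_{2} = v_{4} + 2·v_{6}  so sig = (2; 1,2)
  • {5,6}:  v_{5} + v_{6} = 2·v_{2}  so sig = (2; 2)
  • {4,6,8}:  v_{4} + v_{6} + v_{8} = 0  so sig = (3; —)
  • {2,4,8}:  v_{2} + v_{4} + v_{8} = v_{3}  so sig = (3; 1)
  • {4,6,7}:  v_{4} + v_{6} + v_{7} = v_{1}  so sig = (3; 1)
  • {4,5,8}:  v_{4} + v_{5} + v_{8} = 2·v_{3}  so sig = (3; 2)

so the primitive-relation signature multiset is
[(2; —), (2; 1), (2; 1), (2; 1), (2; 1), (2; 1), (2; 1,1), (2; 1,1,1), (2; 1,2), (2; 2), (3; —), (3; 1), (3; 1), (3; 2)]


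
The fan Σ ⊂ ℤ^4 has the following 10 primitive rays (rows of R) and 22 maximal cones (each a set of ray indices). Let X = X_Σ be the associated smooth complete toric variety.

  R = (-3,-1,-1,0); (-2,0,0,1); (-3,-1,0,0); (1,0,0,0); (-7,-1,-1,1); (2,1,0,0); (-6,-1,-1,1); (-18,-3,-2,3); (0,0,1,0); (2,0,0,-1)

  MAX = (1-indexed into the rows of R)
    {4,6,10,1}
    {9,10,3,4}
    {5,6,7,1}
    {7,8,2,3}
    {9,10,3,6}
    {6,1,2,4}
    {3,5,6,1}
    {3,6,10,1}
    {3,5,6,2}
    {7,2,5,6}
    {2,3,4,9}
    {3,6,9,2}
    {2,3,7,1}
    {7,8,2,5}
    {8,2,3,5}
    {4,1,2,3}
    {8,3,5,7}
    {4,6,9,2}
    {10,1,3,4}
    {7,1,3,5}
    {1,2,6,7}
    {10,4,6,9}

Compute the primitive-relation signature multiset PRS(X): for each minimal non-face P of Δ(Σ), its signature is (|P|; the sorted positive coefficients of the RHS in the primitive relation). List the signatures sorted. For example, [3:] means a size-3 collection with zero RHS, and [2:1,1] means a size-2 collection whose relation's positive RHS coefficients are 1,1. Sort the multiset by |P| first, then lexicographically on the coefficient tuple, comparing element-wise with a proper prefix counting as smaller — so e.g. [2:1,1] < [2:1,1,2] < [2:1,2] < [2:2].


18 collections generate NE(X_Σ); each relation:

  P = {2,10}:  v_{2} + v_{10} = 0 ; sig = [2:]
  P = {1,9}:  v_{1} + v_{9} = v_{3} ; sig = [2:1]
  P = {4,5}:  v_{4} + v_{5} = v_{7} ; sig = [2:1]
  P = {4,7}:  v_{4} + v_{7} = v_{1} + v_{2} ; sig = [2:1,1]
  P = {7,10}:  v_{7} + v_{10} = v_{1} + v_{3} + v_{6} ; sig = [2:1,1,1]
  P = {8,10}:  v_{8} + v_{10} = v_{3} + v_{5} + v_{7} ; sig = [2:1,1,1]
  P = {4,8}:  v_{4} + v_{8} = v_{2} + v_{3} + 2·v_{7} ; sig = [2:1,1,2]
  P = {7,9}:  v_{7} + v_{9} = v_{2} + 2·v_{3} + v_{6} ; sig = [2:1,1,2]
  P = {8,9}:  v_{8} + v_{9} = 2·v_{2} + 3·v_{3} + v_{5} + v_{6} ; sig = [2:1,1,2,3]
  P = {6,8}:  v_{6} + v_{8} = v_{2} + 2·v_{5} ; sig = [2:1,2]
  P = {5,10}:  v_{5} + v_{10} = v_{1} + 2·v_{3} + 2·v_{6} ; sig = [2:1,2,2]
  P = {5,9}:  v_{5} + v_{9} = v_{2} + 3·v_{3} + 2·v_{6} ; sig = [2:1,2,3]
  P = {1,8}:  v_{1} + v_{8} = v_{3} + 3·v_{7} ; sig = [2:1,3]
  P = {3,4,6}:  v_{3} + v_{4} + v_{6} = 0 ; sig = [3:]
  P = {3,6,7}:  v_{3} + v_{6} + v_{7} = v_{5} ; sig = [3:1]
  P = {1,2,5}:  v_{1} + v_{2} + v_{5} = 2·v_{7} ; sig = [3:2]
  P = {1,2,3,6}:  v_{1} + v_{2} + v_{3} + v_{6} = v_{7} ; sig = [4:1]
  P = {2,3,5,7}:  v_{2} + v_{3} + v_{5} + v_{7} = v_{8} ; sig = [4:1]

Hence PRS(X_Σ) =
    [2:]
    [2:1]
    [2:1]
    [2:1,1]
    [2:1,1,1]
    [2:1,1,1]
    [2:1,1,2]
    [2:1,1,2]
    [2:1,1,2,3]
    [2:1,2]
    [2:1,2,2]
    [2:1,2,3]
    [2:1,3]
    [3:]
    [3:1]
    [3:2]
    [4:1]
    [4:1]


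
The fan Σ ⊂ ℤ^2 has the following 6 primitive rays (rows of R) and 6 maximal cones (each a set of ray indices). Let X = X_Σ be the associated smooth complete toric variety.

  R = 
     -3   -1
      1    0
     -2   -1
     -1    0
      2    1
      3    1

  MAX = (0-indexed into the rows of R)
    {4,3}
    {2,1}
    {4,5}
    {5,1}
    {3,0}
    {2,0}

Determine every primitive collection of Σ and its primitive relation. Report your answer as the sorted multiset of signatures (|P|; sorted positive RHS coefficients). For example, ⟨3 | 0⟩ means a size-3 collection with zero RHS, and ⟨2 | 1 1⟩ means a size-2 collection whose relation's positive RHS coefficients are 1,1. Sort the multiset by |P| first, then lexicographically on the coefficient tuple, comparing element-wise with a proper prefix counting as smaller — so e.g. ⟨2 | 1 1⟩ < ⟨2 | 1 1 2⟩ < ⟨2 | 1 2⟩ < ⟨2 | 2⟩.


The 9 primitive collections of Σ (r=6, n=2):

  {0,5}:  v_{0} + v_{5} = 0  so sig = ⟨2 | 0⟩
  {1,3}:  v_{1} + v_{3} = 0  so sig = ⟨2 | 0⟩
  {2,4}:  v_{2} + v_{4} = 0  so sig = ⟨2 | 0⟩
  {0,1}:  v_{0} + v_{1} = v_{2}  so sig = ⟨2 | 1⟩
  {0,4}:  v_{0} + v_{4} = v_{3}  so sig = ⟨2 | 1⟩
  {1,4}:  v_{1} + v_{4} = v_{5}  so sig = ⟨2 | 1⟩
  {2,3}:  v_{2} + v_{3} = v_{0}  so sig = ⟨2 | 1⟩
  {2,5}:  v_{2} + v_{5} = v_{1}  so sig = ⟨2 | 1⟩
  {3,5}:  v_{3} + v_{5} = v_{4}  so sig = ⟨2 | 1⟩

so the primitive-relation signature multiset is
    ⟨2 | 0⟩
    ⟨2 | 0⟩
    ⟨2 | 0⟩
    ⟨2 | 1⟩
    ⟨2 | 1⟩
    ⟨2 | 1⟩
    ⟨2 | 1⟩
    ⟨2 | 1⟩
    ⟨2 | 1⟩


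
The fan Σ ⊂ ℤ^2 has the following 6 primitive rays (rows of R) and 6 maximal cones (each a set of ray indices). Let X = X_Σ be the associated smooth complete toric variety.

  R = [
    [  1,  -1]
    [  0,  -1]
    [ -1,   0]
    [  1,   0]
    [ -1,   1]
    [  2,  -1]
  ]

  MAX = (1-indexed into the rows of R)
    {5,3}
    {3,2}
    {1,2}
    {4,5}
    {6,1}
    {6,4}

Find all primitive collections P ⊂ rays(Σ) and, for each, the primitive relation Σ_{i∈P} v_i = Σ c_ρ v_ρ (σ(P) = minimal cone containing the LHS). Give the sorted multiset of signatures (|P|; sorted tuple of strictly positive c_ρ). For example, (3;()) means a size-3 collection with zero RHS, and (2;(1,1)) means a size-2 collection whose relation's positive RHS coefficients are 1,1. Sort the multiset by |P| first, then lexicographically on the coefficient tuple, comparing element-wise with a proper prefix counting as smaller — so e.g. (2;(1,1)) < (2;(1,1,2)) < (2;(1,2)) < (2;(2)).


The 9 primitive collections of Σ (r=6, n=2):

  {1,5}:  v_{1} + v_{5} = 0  ⇒ sig = (2;())
  {3,4}:  v_{3} + v_{4} = 0  ⇒ sig = (2;())
  {1,3}:  v_{1} + v_{3} = v_{2}  ⇒ sig = (2;(1))
  {1,4}:  v_{1} + v_{4} = v_{6}  ⇒ sig = (2;(1))
  {2,4}:  v_{2} + v_{4} = v_{1}  ⇒ sig = (2;(1))
  {2,5}:  v_{2} + v_{5} = v_{3}  ⇒ sig = (2;(1))
  {3,6}:  v_{3} + v_{6} = v_{1}  ⇒ sig = (2;(1))
  {5,6}:  v_{5} + v_{6} = v_{4}  ⇒ sig = (2;(1))
  {2,6}:  v_{2} + v_{6} = 2·v_{1}  ⇒ sig = (2;(2))

Sorted signature multiset PRS(X):
[(2;()), (2;()), (2;(1)), (2;(1)), (2;(1)), (2;(1)), (2;(1)), (2;(1)), (2;(2))]


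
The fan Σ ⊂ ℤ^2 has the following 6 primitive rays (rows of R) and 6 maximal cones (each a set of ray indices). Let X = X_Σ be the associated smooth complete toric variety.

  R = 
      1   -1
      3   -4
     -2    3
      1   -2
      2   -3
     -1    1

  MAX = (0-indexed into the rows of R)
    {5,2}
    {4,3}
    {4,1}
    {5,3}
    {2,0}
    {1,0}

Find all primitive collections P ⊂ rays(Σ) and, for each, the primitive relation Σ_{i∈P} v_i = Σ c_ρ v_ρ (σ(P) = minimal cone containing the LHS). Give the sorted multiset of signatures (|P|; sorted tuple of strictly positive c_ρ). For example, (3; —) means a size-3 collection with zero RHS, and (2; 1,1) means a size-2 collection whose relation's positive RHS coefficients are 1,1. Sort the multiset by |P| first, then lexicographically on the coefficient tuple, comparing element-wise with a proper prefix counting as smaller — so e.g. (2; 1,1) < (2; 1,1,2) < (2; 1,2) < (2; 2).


Minimal non-faces — 9 found among 6 rays, 6 max cones:

  {0,5}:  v_{0} + v_{5} = 0  →  sig = (2; —)
  {2,4}:  v_{2} + v_{4} = 0  →  sig = (2; —)
  {0,3}:  v_{0} + v_{3} = v_{4}  →  sig = (2; 1)
  {0,4}:  v_{0} + v_{4} = v_{1}  →  sig = (2; 1)
  {1,2}:  v_{1} + v_{2} = v_{0}  →  sig = (2; 1)
  {1,5}:  v_{1} + v_{5} = v_{4}  →  sig = (2; 1)
  {2,3}:  v_{2} + v_{3} = v_{5}  →  sig = (2; 1)
  {4,5}:  v_{4} + v_{5} = v_{3}  →  sig = (2; 1)
  {1,3}:  v_{1} + v_{3} = 2·v_{4}  →  sig = (2; 2)

Sorted signature multiset PRS(X):
    (2; —)
    (2; —)
    (2; 1)
    (2; 1)
    (2; 1)
    (2; 1)
    (2; 1)
    (2; 1)
    (2; 2)


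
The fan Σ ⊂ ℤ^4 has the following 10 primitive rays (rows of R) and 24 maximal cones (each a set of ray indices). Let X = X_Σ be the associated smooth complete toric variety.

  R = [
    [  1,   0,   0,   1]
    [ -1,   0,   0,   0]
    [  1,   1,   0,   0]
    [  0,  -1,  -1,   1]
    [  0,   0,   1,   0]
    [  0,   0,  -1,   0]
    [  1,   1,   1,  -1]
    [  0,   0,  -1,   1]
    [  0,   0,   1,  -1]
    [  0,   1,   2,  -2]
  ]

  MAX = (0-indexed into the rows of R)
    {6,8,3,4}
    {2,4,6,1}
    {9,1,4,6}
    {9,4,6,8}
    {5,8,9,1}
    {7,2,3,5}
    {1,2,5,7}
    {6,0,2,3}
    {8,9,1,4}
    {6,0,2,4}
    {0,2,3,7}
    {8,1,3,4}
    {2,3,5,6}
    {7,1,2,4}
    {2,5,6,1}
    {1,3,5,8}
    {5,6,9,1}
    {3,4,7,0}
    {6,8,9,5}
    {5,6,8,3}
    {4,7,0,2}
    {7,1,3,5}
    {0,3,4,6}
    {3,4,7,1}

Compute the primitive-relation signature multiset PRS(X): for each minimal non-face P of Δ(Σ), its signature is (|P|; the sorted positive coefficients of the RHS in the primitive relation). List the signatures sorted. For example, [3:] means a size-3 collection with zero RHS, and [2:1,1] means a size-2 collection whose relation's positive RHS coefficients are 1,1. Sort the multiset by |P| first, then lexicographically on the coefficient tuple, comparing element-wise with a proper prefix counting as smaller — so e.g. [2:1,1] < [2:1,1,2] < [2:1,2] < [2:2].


Δ(Σ) — 10 vertices, 15 min non-faces:

  {4,5}:  v_{4} + v_{5} = 0  ⟹  sig = [2:]
  {7,8}:  v_{7} + v_{8} = 0  ⟹  sig = [2:]
  {2,8}:  v_{2} + v_{8} = v_{6}  ⟹  sig = [2:1]
  {3,9}:  v_{3} + v_{9} = v_{8}  ⟹  sig = [2:1]
  {6,7}:  v_{6} + v_{7} = v_{2}  ⟹  sig = [2:1]
  {0,1}:  v_{0} + v_{1} = v_{4} + v_{7}  ⟹  sig = [2:1,1]
  {0,5}:  v_{0} + v_{5} = v_{2} + v_{3}  ⟹  sig = [2:1,1]
  {0,9}:  v_{0} + v_{9} = v_{4} + v_{6}  ⟹  sig = [2:1,1]
  {7,9}:  v_{7} + v_{9} = v_{1} + v_{6}  ⟹  sig = [2:1,1]
  {0,8}:  v_{0} + v_{8} = v_{3} + v_{4} + v_{6}  ⟹  sig = [2:1,1,1]
  {2,9}:  v_{2} + v_{9} = v_{1} + 2·v_{6}  ⟹  sig = [2:1,2]
  {1,3,6}:  v_{1} + v_{3} + v_{6} = 0  ⟹  sig = [3:]
  {1,2,3}:  v_{1} + v_{2} + v_{3} = v_{7}  ⟹  sig = [3:1]
  {1,6,8}:  v_{1} + v_{6} + v_{8} = v_{9}  ⟹  sig = [3:1]
  {2,3,4}:  v_{2} + v_{3} + v_{4} = v_{0}  ⟹  sig = [3:1]

Sorted signature multiset PRS(X):
    [2:]
    [2:]
    [2:1]
    [2:1]
    [2:1]
    [2:1,1]
    [2:1,1]
    [2:1,1]
    [2:1,1]
    [2:1,1,1]
    [2:1,2]
    [3:]
    [3:1]
    [3:1]
    [3:1]


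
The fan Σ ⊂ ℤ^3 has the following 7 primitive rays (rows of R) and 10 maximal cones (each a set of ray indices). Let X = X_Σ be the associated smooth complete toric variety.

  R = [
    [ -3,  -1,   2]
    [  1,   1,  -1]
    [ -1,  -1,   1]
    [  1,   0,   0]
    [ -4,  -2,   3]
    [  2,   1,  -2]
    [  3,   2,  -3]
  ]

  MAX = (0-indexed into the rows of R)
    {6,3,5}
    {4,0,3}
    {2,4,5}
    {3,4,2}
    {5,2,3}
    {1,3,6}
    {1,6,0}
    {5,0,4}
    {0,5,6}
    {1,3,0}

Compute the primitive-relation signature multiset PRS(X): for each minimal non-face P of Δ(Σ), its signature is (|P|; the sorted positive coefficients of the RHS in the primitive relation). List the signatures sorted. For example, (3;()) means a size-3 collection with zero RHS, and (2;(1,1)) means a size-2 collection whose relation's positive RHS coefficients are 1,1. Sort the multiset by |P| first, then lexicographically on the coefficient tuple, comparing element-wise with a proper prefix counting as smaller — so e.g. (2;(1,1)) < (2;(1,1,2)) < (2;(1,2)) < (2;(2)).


Δ(Σ) — 7 vertices, 9 min non-faces:

  P={1,2}:  v_{1} + v_{2} = 0  →  sig = (2;())
  P={0,2}:  v_{0} + v_{2} = v_{4}  →  sig = (2;(1))
  P={1,4}:  v_{1} + v_{4} = v_{0}  →  sig = (2;(1))
  P={1,5}:  v_{1} + v_{5} = v_{6}  →  sig = (2;(1))
  P={2,6}:  v_{2} + v_{6} = v_{5}  →  sig = (2;(1))
  P={4,6}:  v_{4} + v_{6} = v_{0} + v_{5}  →  sig = (2;(1,1))
  P={0,3,5}:  v_{0} + v_{3} + v_{5} = 0  →  sig = (3;())
  P={0,3,6}:  v_{0} + v_{3} + v_{6} = v_{1}  →  sig = (3;(1))
  P={3,4,5}:  v_{3} + v_{4} + v_{5} = v_{2}  →  sig = (3;(1))

Signatures (|P|; sorted positive RHS coefficients), sorted:
[(2;()), (2;(1)), (2;(1)), (2;(1)), (2;(1)), (2;(1,1)), (3;()), (3;(1)), (3;(1))]


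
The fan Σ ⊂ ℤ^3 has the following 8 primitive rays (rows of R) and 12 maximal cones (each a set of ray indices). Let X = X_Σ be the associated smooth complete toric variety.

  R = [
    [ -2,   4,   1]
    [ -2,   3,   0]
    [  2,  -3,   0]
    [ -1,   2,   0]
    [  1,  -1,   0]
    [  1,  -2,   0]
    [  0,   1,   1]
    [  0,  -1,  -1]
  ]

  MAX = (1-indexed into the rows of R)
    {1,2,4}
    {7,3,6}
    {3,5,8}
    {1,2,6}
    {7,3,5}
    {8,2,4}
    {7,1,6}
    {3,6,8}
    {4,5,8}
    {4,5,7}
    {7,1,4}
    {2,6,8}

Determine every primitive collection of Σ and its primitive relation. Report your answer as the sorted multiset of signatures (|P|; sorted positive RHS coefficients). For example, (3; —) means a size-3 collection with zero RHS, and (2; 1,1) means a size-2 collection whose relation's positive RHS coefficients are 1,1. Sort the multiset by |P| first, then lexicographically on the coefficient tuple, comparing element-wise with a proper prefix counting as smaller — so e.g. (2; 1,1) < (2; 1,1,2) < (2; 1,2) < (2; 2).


10 minimal non-faces of Δ(Σ) (on 8 rays):

  P={2,3}:  v_{2} + v_{3} = 0  so sig = (2; —)
  P={4,6}:  v_{4} + v_{6} = 0  so sig = (2; —)
  P={7,8}:  v_{7} + v_{8} = 0  so sig = (2; —)
  P={1,3}:  v_{1} + v_{3} = v_{7}  so sig = (2; 1)
  P={1,8}:  v_{1} + v_{8} = v_{2}  so sig = (2; 1)
  P={2,5}:  v_{2} + v_{5} = v_{4}  so sig = (2; 1)
  P={2,7}:  v_{2} + v_{7} = v_{1}  so sig = (2; 1)
  P={3,4}:  v_{3} + v_{4} = v_{5}  so sig = (2; 1)
  P={5,6}:  v_{5} + v_{6} = v_{3}  so sig = (2; 1)
  P={1,5}:  v_{1} + v_{5} = v_{4} + v_{7}  so sig = (2; 1,1)

so the primitive-relation signature multiset is
[(2; —), (2; —), (2; —), (2; 1), (2; 1), (2; 1), (2; 1), (2; 1), (2; 1), (2; 1,1)]


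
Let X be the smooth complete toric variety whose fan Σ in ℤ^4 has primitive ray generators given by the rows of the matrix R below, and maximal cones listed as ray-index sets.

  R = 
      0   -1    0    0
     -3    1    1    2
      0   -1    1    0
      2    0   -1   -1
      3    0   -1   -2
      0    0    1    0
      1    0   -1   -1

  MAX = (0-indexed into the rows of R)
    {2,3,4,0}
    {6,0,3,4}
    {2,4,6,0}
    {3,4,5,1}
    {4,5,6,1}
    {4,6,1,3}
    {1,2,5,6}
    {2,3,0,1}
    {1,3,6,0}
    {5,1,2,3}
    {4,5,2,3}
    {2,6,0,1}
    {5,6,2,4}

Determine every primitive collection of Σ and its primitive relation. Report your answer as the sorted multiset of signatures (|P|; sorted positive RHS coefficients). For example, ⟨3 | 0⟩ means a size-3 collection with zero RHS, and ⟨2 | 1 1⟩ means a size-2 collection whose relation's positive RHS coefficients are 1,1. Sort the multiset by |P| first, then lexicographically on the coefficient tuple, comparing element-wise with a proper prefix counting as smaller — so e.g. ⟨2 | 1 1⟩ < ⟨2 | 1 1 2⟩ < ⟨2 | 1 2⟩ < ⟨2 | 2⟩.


5 minimal non-faces of Δ(Σ) (on 7 rays):

  P={0,5}:  v_{0} + v_{5} = v_{2}  so sig = ⟨2 | 1⟩
  P={0,1,4}:  v_{0} + v_{1} + v_{4} = 0  so sig = ⟨3 | 0⟩
  P={1,2,4}:  v_{1} + v_{2} + v_{4} = v_{5}  so sig = ⟨3 | 1⟩
  P={3,5,6}:  v_{3} + v_{5} + v_{6} = v_{4}  so sig = ⟨3 | 1⟩
  P={2,3,6}:  v_{2} + v_{3} + v_{6} = v_{0} + v_{4}  so sig = ⟨3 | 1 1⟩

so the primitive-relation signature multiset is
    |P|=2: 1 collection, coeffs (1)
    |P|=3: 4 collections, coeffs (), (1), (1), (1,1)


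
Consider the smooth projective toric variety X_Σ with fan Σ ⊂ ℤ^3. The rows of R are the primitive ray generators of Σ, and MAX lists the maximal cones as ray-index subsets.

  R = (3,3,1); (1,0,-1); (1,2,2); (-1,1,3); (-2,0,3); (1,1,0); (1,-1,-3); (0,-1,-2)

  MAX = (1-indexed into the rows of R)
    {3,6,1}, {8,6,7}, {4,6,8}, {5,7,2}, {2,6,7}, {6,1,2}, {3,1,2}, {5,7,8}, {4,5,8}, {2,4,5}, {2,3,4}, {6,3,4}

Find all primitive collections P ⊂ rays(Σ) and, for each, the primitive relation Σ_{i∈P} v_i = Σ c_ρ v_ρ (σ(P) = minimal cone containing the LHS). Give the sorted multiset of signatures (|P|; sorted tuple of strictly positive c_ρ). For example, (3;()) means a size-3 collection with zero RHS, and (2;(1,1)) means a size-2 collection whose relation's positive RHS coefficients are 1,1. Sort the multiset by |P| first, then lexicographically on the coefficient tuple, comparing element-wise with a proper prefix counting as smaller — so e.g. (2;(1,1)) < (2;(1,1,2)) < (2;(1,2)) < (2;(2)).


Σ has 12 primitive collections:

  • {4,7}:  v_{4} + v_{7} = 0 ; sig = (2;())
  • {2,8}:  v_{2} + v_{8} = v_{7} ; sig = (2;(1))
  • {3,8}:  v_{3} + v_{8} = v_{6} ; sig = (2;(1))
  • {5,6}:  v_{5} + v_{6} = v_{4} ; sig = (2;(1))
  • {3,7}:  v_{3} + v_{7} = v_{2} + v_{6} ; sig = (2;(1,1))
  • {1,5}:  v_{1} + v_{5} = v_{2} + v_{3} + v_{4} ; sig = (2;(1,1,1))
  • {1,8}:  v_{1} + v_{8} = v_{2} + 2·v_{6} ; sig = (2;(1,2))
  • {3,5}:  v_{3} + v_{5} = v_{2} + 2·v_{4} ; sig = (2;(1,2))
  • {1,4}:  v_{1} + v_{4} = 2·v_{3} ; sig = (2;(2))
  • {1,7}:  v_{1} + v_{7} = 2·v_{2} + 2·v_{6} ; sig = (2;(2,2))
  • {2,3,6}:  v_{2} + v_{3} + v_{6} = v_{1} ; sig = (3;(1))
  • {2,4,6}:  v_{2} + v_{4} + v_{6} = v_{3} ; sig = (3;(1))

Signatures (|P|; sorted positive RHS coefficients), sorted:
    |P|=2: 10 collections, coeffs (), (1), (1), (1), (1,1), (1,1,1), (1,2), (1,2), (2), (2,2)
    |P|=3: 2 collections, coeffs (1), (1)


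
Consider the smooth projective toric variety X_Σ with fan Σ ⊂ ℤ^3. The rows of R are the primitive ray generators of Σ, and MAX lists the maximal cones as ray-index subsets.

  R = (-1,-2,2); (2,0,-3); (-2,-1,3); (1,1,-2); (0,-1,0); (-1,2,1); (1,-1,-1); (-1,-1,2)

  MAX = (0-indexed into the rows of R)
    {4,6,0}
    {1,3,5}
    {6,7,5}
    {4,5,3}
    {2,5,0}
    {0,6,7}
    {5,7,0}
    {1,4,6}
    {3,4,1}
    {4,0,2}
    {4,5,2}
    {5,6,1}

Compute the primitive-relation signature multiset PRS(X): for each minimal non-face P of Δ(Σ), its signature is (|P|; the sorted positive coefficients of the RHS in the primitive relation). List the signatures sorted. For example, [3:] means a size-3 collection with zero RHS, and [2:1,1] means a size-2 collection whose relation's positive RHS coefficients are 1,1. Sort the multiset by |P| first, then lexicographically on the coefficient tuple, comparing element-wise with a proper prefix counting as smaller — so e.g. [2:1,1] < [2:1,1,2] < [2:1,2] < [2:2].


Primitive collections (14):

  {3,7}:  v_{3} + v_{7} = 0 ; sig = [2:]
  {0,3}:  v_{0} + v_{3} = v_{4} ; sig = [2:1]
  {1,2}:  v_{1} + v_{2} = v_{4} ; sig = [2:1]
  {1,7}:  v_{1} + v_{7} = v_{6} ; sig = [2:1]
  {2,6}:  v_{2} + v_{6} = v_{0} ; sig = [2:1]
  {3,6}:  v_{3} + v_{6} = v_{1} ; sig = [2:1]
  {4,7}:  v_{4} + v_{7} = v_{0} ; sig = [2:1]
  {0,1}:  v_{0} + v_{1} = v_{4} + v_{6} ; sig = [2:1,1]
  {2,3}:  v_{2} + v_{3} = 2·v_{4} + v_{5} ; sig = [2:1,2]
  {2,7}:  v_{2} + v_{7} = 2·v_{0} + v_{5} ; sig = [2:1,2]
  {4,5,6}:  v_{4} + v_{5} + v_{6} = 0 ; sig = [3:]
  {0,4,5}:  v_{0} + v_{4} + v_{5} = v_{2} ; sig = [3:1]
  {0,5,6}:  v_{0} + v_{5} + v_{6} = v_{7} ; sig = [3:1]
  {1,4,5}:  v_{1} + v_{4} + v_{5} = v_{3} ; sig = [3:1]

Sorted signature multiset PRS(X):
{ [2:],  [2:1] ×6,  [2:1,1],  [2:1,2] ×2,  [3:],  [3:1] ×3 }


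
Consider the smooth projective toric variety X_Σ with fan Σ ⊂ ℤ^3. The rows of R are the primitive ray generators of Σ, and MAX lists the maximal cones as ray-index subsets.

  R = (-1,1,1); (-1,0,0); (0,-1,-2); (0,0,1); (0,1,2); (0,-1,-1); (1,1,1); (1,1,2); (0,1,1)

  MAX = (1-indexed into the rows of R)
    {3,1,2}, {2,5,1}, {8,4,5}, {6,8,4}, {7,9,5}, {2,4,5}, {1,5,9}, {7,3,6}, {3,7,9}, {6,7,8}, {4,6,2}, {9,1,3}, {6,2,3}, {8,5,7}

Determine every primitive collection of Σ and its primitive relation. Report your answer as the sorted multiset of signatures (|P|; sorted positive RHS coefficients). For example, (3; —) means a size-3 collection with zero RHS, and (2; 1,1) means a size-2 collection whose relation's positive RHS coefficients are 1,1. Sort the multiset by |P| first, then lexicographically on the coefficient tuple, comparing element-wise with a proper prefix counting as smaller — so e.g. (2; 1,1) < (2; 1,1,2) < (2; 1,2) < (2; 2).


15 collections generate NE(X_Σ); each relation:

  • {3,5}:  v_{3} + v_{5} = 0  ⇒ sig = (2; —)
  • {6,9}:  v_{6} + v_{9} = 0  ⇒ sig = (2; —)
  • {1,6}:  v_{1} + v_{6} = v_{2}  ⇒ sig = (2; 1)
  • {2,7}:  v_{2} + v_{7} = v_{9}  ⇒ sig = (2; 1)
  • {2,8}:  v_{2} + v_{8} = v_{5}  ⇒ sig = (2; 1)
  • {2,9}:  v_{2} + v_{9} = v_{1}  ⇒ sig = (2; 1)
  • {3,4}:  v_{3} + v_{4} = v_{6}  ⇒ sig = (2; 1)
  • {4,7}:  v_{4} + v_{7} = v_{8}  ⇒ sig = (2; 1)
  • {4,9}:  v_{4} + v_{9} = v_{5}  ⇒ sig = (2; 1)
  • {5,6}:  v_{5} + v_{6} = v_{4}  ⇒ sig = (2; 1)
  • {1,4}:  v_{1} + v_{4} = v_{2} + v_{5}  ⇒ sig = (2; 1,1)
  • {1,8}:  v_{1} + v_{8} = v_{5} + v_{9}  ⇒ sig = (2; 1,1)
  • {3,8}:  v_{3} + v_{8} = v_{6} + v_{7}  ⇒ sig = (2; 1,1)
  • {8,9}:  v_{8} + v_{9} = v_{5} + v_{7}  ⇒ sig = (2; 1,1)
  • {1,7}:  v_{1} + v_{7} = 2·v_{9}  ⇒ sig = (2; 2)

Hence PRS(X_Σ) =
    |P|=2: 15 collections, coeffs (), (), (1), (1), (1), (1), (1), (1), (1), (1), (1,1), (1,1), (1,1), (1,1), (2)


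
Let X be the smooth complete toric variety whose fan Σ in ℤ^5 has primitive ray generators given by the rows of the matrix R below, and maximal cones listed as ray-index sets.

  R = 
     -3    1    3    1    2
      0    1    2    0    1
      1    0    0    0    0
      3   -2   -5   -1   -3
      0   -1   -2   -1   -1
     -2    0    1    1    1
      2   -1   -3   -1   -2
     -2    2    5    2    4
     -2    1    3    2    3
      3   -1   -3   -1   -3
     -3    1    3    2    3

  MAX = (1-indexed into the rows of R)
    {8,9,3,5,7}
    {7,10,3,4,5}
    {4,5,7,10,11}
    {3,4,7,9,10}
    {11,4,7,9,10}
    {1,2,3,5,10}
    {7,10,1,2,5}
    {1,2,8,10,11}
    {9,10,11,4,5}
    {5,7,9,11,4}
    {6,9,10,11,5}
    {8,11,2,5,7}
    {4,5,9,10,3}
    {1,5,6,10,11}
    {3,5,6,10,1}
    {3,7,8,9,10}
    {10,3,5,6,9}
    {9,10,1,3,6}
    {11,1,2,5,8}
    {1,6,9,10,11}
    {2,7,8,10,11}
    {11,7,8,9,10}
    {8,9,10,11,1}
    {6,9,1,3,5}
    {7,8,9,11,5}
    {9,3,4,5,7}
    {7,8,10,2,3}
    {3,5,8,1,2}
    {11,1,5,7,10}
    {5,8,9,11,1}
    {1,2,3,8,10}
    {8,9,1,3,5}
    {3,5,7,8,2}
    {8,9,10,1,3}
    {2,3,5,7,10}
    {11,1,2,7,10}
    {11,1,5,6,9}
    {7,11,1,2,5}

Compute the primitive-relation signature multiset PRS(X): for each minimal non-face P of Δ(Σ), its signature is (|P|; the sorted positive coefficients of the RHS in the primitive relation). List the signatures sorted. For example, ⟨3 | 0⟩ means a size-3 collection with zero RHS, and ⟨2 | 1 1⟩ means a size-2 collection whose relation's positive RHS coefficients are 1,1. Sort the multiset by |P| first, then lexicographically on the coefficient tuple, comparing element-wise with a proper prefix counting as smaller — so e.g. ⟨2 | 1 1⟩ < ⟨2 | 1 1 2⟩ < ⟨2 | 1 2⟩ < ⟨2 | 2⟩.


16 minimal non-faces of Δ(Σ) (on 11 rays):

  P={2,9}:  v_{2} + v_{9} = v_{8}  so sig = ⟨2 | 1⟩
  P={3,11}:  v_{3} + v_{11} = v_{9}  so sig = ⟨2 | 1⟩
  P={2,4}:  v_{2} + v_{4} = v_{3} + v_{7}  so sig = ⟨2 | 1 1⟩
  P={2,6}:  v_{2} + v_{6} = v_{1} + v_{3}  so sig = ⟨2 | 1 1⟩
  P={1,4}:  v_{1} + v_{4} = v_{5} + v_{10} + v_{11}  so sig = ⟨2 | 1 1 1⟩
  P={4,8}:  v_{4} + v_{8} = v_{3} + v_{7} + v_{9}  so sig = ⟨2 | 1 1 1⟩
  P={6,7}:  v_{6} + v_{7} = v_{5} + v_{10} + v_{11}  so sig = ⟨2 | 1 1 1⟩
  P={6,8}:  v_{6} + v_{8} = v_{1} + v_{3} + v_{9}  so sig = ⟨2 | 1 1 1⟩
  P={4,6}:  v_{4} + v_{6} = 2·v_{5} + v_{9} + 2·v_{10} + v_{11}  so sig = ⟨2 | 1 1 2 2⟩
  P={1,3,7}:  v_{1} + v_{3} + v_{7} = 0  so sig = ⟨3 | 0⟩
  P={1,7,9}:  v_{1} + v_{7} + v_{9} = v_{11}  so sig = ⟨3 | 1⟩
  P={5,8,10}:  v_{5} + v_{8} + v_{10} = v_{3}  so sig = ⟨3 | 1⟩
  P={1,7,8}:  v_{1} + v_{7} + v_{8} = v_{2} + v_{11}  so sig = ⟨3 | 1 1⟩
  P={2,5,10,11}:  v_{2} + v_{5} + v_{10} + v_{11} = 0  so sig = ⟨4 | 0⟩
  P={1,5,9,10}:  v_{1} + v_{5} + v_{9} + v_{10} = v_{6}  so sig = ⟨4 | 1⟩
  P={5,7,9,10}:  v_{5} + v_{7} + v_{9} + v_{10} = v_{4}  so sig = ⟨4 | 1⟩

Signatures (|P|; sorted positive RHS coefficients), sorted:
{ ⟨2 | 1⟩ ×2,  ⟨2 | 1 1⟩ ×2,  ⟨2 | 1 1 1⟩ ×4,  ⟨2 | 1 1 2 2⟩,  ⟨3 | 0⟩,  ⟨3 | 1⟩ ×2,  ⟨3 | 1 1⟩,  ⟨4 | 0⟩,  ⟨4 | 1⟩ ×2 }


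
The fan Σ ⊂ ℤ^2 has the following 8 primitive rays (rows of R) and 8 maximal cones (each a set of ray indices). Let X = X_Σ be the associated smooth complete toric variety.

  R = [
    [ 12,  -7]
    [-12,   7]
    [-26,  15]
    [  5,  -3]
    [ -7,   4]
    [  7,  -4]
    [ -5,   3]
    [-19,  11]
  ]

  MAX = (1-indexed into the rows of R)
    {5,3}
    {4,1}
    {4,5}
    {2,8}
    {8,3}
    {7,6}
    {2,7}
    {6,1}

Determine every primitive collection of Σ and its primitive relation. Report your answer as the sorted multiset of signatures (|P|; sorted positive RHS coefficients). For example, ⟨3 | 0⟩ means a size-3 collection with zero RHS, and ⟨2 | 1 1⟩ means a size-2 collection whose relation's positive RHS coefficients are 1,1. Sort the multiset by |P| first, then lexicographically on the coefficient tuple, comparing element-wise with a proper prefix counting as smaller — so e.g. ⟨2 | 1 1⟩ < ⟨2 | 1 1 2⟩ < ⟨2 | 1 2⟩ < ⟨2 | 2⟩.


Σ has 20 primitive collections:

  P={1,2}:  v_{1} + v_{2} = 0  ⟹  sig = ⟨2 | 0⟩
  P={4,7}:  v_{4} + v_{7} = 0  ⟹  sig = ⟨2 | 0⟩
  P={5,6}:  v_{5} + v_{6} = 0  ⟹  sig = ⟨2 | 0⟩
  P={1,5}:  v_{1} + v_{5} = v_{4}  ⟹  sig = ⟨2 | 1⟩
  P={1,7}:  v_{1} + v_{7} = v_{6}  ⟹  sig = ⟨2 | 1⟩
  P={1,8}:  v_{1} + v_{8} = v_{5}  ⟹  sig = ⟨2 | 1⟩
  P={2,4}:  v_{2} + v_{4} = v_{5}  ⟹  sig = ⟨2 | 1⟩
  P={2,5}:  v_{2} + v_{5} = v_{8}  ⟹  sig = ⟨2 | 1⟩
  P={2,6}:  v_{2} + v_{6} = v_{7}  ⟹  sig = ⟨2 | 1⟩
  P={3,6}:  v_{3} + v_{6} = v_{8}  ⟹  sig = ⟨2 | 1⟩
  P={4,6}:  v_{4} + v_{6} = v_{1}  ⟹  sig = ⟨2 | 1⟩
  P={5,7}:  v_{5} + v_{7} = v_{2}  ⟹  sig = ⟨2 | 1⟩
  P={5,8}:  v_{5} + v_{8} = v_{3}  ⟹  sig = ⟨2 | 1⟩
  P={6,8}:  v_{6} + v_{8} = v_{2}  ⟹  sig = ⟨2 | 1⟩
  P={3,7}:  v_{3} + v_{7} = v_{2} + v_{8}  ⟹  sig = ⟨2 | 1 1⟩
  P={1,3}:  v_{1} + v_{3} = 2·v_{5}  ⟹  sig = ⟨2 | 2⟩
  P={2,3}:  v_{2} + v_{3} = 2·v_{8}  ⟹  sig = ⟨2 | 2⟩
  P={4,8}:  v_{4} + v_{8} = 2·v_{5}  ⟹  sig = ⟨2 | 2⟩
  P={7,8}:  v_{7} + v_{8} = 2·v_{2}  ⟹  sig = ⟨2 | 2⟩
  P={3,4}:  v_{3} + v_{4} = 3·v_{5}  ⟹  sig = ⟨2 | 3⟩

so the primitive-relation signature multiset is
[⟨2 | 0⟩, ⟨2 | 0⟩, ⟨2 | 0⟩, ⟨2 | 1⟩, ⟨2 | 1⟩, ⟨2 | 1⟩, ⟨2 | 1⟩, ⟨2 | 1⟩, ⟨2 | 1⟩, ⟨2 | 1⟩, ⟨2 | 1⟩, ⟨2 | 1⟩, ⟨2 | 1⟩, ⟨2 | 1⟩, ⟨2 | 1 1⟩, ⟨2 | 2⟩, ⟨2 | 2⟩, ⟨2 | 2⟩, ⟨2 | 2⟩, ⟨2 | 3⟩]
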